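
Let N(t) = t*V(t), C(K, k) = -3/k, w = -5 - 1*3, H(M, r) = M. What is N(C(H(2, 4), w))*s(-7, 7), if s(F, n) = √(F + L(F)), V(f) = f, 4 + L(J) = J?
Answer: 27*I*√2/64 ≈ 0.59662*I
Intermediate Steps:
L(J) = -4 + J
w = -8 (w = -5 - 3 = -8)
s(F, n) = √(-4 + 2*F) (s(F, n) = √(F + (-4 + F)) = √(-4 + 2*F))
N(t) = t² (N(t) = t*t = t²)
N(C(H(2, 4), w))*s(-7, 7) = (-3/(-8))²*√(-4 + 2*(-7)) = (-3*(-⅛))²*√(-4 - 14) = (3/8)²*√(-18) = 9*(3*I*√2)/64 = 27*I*√2/64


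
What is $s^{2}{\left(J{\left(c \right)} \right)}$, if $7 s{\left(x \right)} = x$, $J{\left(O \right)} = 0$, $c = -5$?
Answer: $0$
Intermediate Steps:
$s{\left(x \right)} = \frac{x}{7}$
$s^{2}{\left(J{\left(c \right)} \right)} = \left(\frac{1}{7} \cdot 0\right)^{2} = 0^{2} = 0$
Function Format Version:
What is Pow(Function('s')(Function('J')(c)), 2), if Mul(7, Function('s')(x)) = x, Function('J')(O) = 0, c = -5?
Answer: 0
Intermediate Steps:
Function('s')(x) = Mul(Rational(1, 7), x)
Pow(Function('s')(Function('J')(c)), 2) = Pow(Mul(Rational(1, 7), 0), 2) = Pow(0, 2) = 0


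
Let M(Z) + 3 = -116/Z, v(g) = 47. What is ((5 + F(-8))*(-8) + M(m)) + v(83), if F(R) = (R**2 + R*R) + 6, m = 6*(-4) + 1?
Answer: -24448/23 ≈ -1063.0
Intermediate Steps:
m = -23 (m = -24 + 1 = -23)
F(R) = 6 + 2*R**2 (F(R) = (R**2 + R**2) + 6 = 2*R**2 + 6 = 6 + 2*R**2)
M(Z) = -3 - 116/Z
((5 + F(-8))*(-8) + M(m)) + v(83) = ((5 + (6 + 2*(-8)**2))*(-8) + (-3 - 116/(-23))) + 47 = ((5 + (6 + 2*64))*(-8) + (-3 - 116*(-1/23))) + 47 = ((5 + (6 + 128))*(-8) + (-3 + 116/23)) + 47 = ((5 + 134)*(-8) + 47/23) + 47 = (139*(-8) + 47/23) + 47 = (-1112 + 47/23) + 47 = -25529/23 + 47 = -24448/23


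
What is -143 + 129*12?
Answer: 1405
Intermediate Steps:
-143 + 129*12 = -143 + 1548 = 1405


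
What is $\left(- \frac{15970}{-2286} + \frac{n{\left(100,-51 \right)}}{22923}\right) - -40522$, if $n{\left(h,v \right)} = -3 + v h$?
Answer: $\frac{13109798564}{323469} \approx 40529.0$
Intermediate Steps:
$n{\left(h,v \right)} = -3 + h v$
$\left(- \frac{15970}{-2286} + \frac{n{\left(100,-51 \right)}}{22923}\right) - -40522 = \left(- \frac{15970}{-2286} + \frac{-3 + 100 \left(-51\right)}{22923}\right) - -40522 = \left(\left(-15970\right) \left(- \frac{1}{2286}\right) + \left(-3 - 5100\right) \frac{1}{22923}\right) + 40522 = \left(\frac{7985}{1143} - \frac{63}{283}\right) + 40522 = \frac{2187746}{323469} + 40522 = \frac{13109798564}{323469}$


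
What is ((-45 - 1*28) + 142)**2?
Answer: 4761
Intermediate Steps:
((-45 - 1*28) + 142)**2 = ((-45 - 28) + 142)**2 = (-73 + 142)**2 = 69**2 = 4761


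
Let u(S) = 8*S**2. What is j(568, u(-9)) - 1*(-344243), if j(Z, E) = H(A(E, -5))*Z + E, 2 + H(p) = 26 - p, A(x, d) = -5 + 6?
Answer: 357955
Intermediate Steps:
A(x, d) = 1
H(p) = 24 - p (H(p) = -2 + (26 - p) = 24 - p)
j(Z, E) = E + 23*Z (j(Z, E) = (24 - 1*1)*Z + E = (24 - 1)*Z + E = 23*Z + E = E + 23*Z)
j(568, u(-9)) - 1*(-344243) = (8*(-9)**2 + 23*568) - 1*(-344243) = (8*81 + 13064) + 344243 = (648 + 13064) + 344243 = 13712 + 344243 = 357955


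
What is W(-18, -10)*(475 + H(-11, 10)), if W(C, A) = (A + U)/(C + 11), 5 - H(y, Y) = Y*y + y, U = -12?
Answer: 13222/7 ≈ 1888.9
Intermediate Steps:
H(y, Y) = 5 - y - Y*y (H(y, Y) = 5 - (Y*y + y) = 5 - (y + Y*y) = 5 + (-y - Y*y) = 5 - y - Y*y)
W(C, A) = (-12 + A)/(11 + C) (W(C, A) = (A - 12)/(C + 11) = (-12 + A)/(11 + C))
W(-18, -10)*(475 + H(-11, 10)) = ((-12 - 10)/(11 - 18))*(475 + (5 - 1*(-11) - 1*10*(-11))) = (-22/(-7))*(475 + (5 + 11 + 110)) = (-⅐*(-22))*(475 + 126) = (22/7)*601 = 13222/7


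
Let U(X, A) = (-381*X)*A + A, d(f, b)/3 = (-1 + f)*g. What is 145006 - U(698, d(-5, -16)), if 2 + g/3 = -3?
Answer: 71947996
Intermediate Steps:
g = -15 (g = -6 + 3*(-3) = -6 - 9 = -15)
d(f, b) = 45 - 45*f (d(f, b) = 3*((-1 + f)*(-15)) = 3*(15 - 15*f) = 45 - 45*f)
U(X, A) = A - 381*A*X (U(X, A) = -381*A*X + A = A - 381*A*X)
145006 - U(698, d(-5, -16)) = 145006 - (45 - 45*(-5))*(1 - 381*698) = 145006 - (45 + 225)*(1 - 265938) = 145006 - 270*(-265937) = 145006 - 1*(-71802990) = 145006 + 71802990 = 71947996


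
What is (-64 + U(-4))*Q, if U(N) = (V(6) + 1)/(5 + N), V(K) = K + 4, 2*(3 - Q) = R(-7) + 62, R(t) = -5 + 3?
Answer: 1431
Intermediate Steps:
R(t) = -2
Q = -27 (Q = 3 - (-2 + 62)/2 = 3 - ½*60 = 3 - 30 = -27)
V(K) = 4 + K
U(N) = 11/(5 + N) (U(N) = ((4 + 6) + 1)/(5 + N) = (10 + 1)/(5 + N) = 11/(5 + N))
(-64 + U(-4))*Q = (-64 + 11/(5 - 4))*(-27) = (-64 + 11/1)*(-27) = (-64 + 11*1)*(-27) = (-64 + 11)*(-27) = -53*(-27) = 1431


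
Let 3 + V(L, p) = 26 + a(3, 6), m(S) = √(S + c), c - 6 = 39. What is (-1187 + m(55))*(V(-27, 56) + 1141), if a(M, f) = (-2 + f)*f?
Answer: -1398276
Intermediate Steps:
c = 45 (c = 6 + 39 = 45)
a(M, f) = f*(-2 + f)
m(S) = √(45 + S) (m(S) = √(S + 45) = √(45 + S))
V(L, p) = 47 (V(L, p) = -3 + (26 + 6*(-2 + 6)) = -3 + (26 + 6*4) = -3 + (26 + 24) = -3 + 50 = 47)
(-1187 + m(55))*(V(-27, 56) + 1141) = (-1187 + √(45 + 55))*(47 + 1141) = (-1187 + √100)*1188 = (-1187 + 10)*1188 = -1177*1188 = -1398276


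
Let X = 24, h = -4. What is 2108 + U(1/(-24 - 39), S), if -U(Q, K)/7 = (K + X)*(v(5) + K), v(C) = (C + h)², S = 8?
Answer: 92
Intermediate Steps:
v(C) = (-4 + C)² (v(C) = (C - 4)² = (-4 + C)²)
U(Q, K) = -7*(1 + K)*(24 + K) (U(Q, K) = -7*(K + 24)*((-4 + 5)² + K) = -7*(24 + K)*(1² + K) = -7*(24 + K)*(1 + K) = -7*(1 + K)*(24 + K))
2108 + U(1/(-24 - 39), S) = 2108 + (-168 - 175*8 - 7*8²) = 2108 + (-168 - 1400 - 7*64) = 2108 + (-168 - 1400 - 448) = 2108 - 2016 = 92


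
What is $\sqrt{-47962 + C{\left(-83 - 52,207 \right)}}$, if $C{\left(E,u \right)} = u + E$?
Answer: $i \sqrt{47890} \approx 218.84 i$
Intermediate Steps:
$C{\left(E,u \right)} = E + u$
$\sqrt{-47962 + C{\left(-83 - 52,207 \right)}} = \sqrt{-47962 + \left(\left(-83 - 52\right) + 207\right)} = \sqrt{-47962 + \left(-135 + 207\right)} = \sqrt{-47962 + 72} = \sqrt{-47890} = i \sqrt{47890}$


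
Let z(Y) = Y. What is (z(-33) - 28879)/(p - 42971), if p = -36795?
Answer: 14456/39883 ≈ 0.36246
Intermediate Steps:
(z(-33) - 28879)/(p - 42971) = (-33 - 28879)/(-36795 - 42971) = -28912/(-79766) = -28912*(-1/79766) = 14456/39883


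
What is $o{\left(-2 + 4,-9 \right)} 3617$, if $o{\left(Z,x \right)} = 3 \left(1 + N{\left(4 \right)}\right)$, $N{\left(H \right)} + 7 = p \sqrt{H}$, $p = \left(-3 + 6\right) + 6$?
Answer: $130212$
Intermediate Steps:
$p = 9$ ($p = 3 + 6 = 9$)
$N{\left(H \right)} = -7 + 9 \sqrt{H}$
$o{\left(Z,x \right)} = 36$ ($o{\left(Z,x \right)} = 3 \left(1 - \left(7 - 9 \sqrt{4}\right)\right) = 3 \left(1 + \left(-7 + 9 \cdot 2\right)\right) = 3 \left(1 + \left(-7 + 18\right)\right) = 3 \left(1 + 11\right) = 3 \cdot 12 = 36$)
$o{\left(-2 + 4,-9 \right)} 3617 = 36 \cdot 3617 = 130212$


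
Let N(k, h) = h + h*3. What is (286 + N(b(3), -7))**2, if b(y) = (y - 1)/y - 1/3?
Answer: 66564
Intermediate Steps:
b(y) = -1/3 + (-1 + y)/y (b(y) = (-1 + y)/y - 1*1/3 = (-1 + y)/y - 1/3 = -1/3 + (-1 + y)/y)
N(k, h) = 4*h (N(k, h) = h + 3*h = 4*h)
(286 + N(b(3), -7))**2 = (286 + 4*(-7))**2 = (286 - 28)**2 = 258**2 = 66564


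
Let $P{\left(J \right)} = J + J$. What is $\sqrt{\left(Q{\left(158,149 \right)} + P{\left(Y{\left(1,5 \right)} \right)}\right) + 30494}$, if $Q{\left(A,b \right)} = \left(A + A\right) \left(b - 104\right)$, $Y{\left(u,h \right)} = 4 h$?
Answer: $\sqrt{44754} \approx 211.55$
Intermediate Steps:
$Q{\left(A,b \right)} = 2 A \left(-104 + b\right)$
$P{\left(J \right)} = 2 J$
$\sqrt{\left(Q{\left(158,149 \right)} + P{\left(Y{\left(1,5 \right)} \right)}\right) + 30494} = \sqrt{\left(2 \cdot 158 \left(-104 + 149\right) + 2 \cdot 4 \cdot 5\right) + 30494} = \sqrt{\left(2 \cdot 158 \cdot 45 + 2 \cdot 20\right) + 30494} = \sqrt{\left(14220 + 40\right) + 30494} = \sqrt{14260 + 30494} = \sqrt{44754}$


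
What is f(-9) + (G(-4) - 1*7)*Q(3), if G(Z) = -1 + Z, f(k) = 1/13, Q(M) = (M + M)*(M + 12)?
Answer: -14039/13 ≈ -1079.9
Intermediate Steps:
Q(M) = 2*M*(12 + M) (Q(M) = (2*M)*(12 + M) = 2*M*(12 + M))
f(k) = 1/13
f(-9) + (G(-4) - 1*7)*Q(3) = 1/13 + ((-1 - 4) - 1*7)*(2*3*(12 + 3)) = 1/13 + (-5 - 7)*(2*3*15) = 1/13 - 12*90 = 1/13 - 1080 = -14039/13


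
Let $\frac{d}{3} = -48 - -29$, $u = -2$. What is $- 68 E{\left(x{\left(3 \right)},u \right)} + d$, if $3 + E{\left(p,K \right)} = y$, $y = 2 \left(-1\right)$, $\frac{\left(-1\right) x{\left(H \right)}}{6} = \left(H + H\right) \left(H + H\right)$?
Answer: $283$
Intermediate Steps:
$x{\left(H \right)} = - 24 H^{2}$ ($x{\left(H \right)} = - 6 \left(H + H\right) \left(H + H\right) = - 6 \cdot 2 H 2 H = - 6 \cdot 4 H^{2} = - 24 H^{2}$)
$y = -2$
$d = -57$ ($d = 3 \left(-48 - -29\right) = 3 \left(-48 + 29\right) = 3 \left(-19\right) = -57$)
$E{\left(p,K \right)} = -5$ ($E{\left(p,K \right)} = -3 - 2 = -5$)
$- 68 E{\left(x{\left(3 \right)},u \right)} + d = \left(-68\right) \left(-5\right) - 57 = 340 - 57 = 283$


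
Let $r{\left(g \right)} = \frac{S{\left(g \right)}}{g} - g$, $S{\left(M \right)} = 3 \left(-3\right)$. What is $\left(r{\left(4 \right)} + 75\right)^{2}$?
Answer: $\frac{75625}{16} \approx 4726.6$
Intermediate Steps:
$S{\left(M \right)} = -9$
$r{\left(g \right)} = - g - \frac{9}{g}$ ($r{\left(g \right)} = - \frac{9}{g} - g = - g - \frac{9}{g}$)
$\left(r{\left(4 \right)} + 75\right)^{2} = \left(\left(\left(-1\right) 4 - \frac{9}{4}\right) + 75\right)^{2} = \left(\left(-4 - \frac{9}{4}\right) + 75\right)^{2} = \left(- \frac{25}{4} + 75\right)^{2} = \left(\frac{275}{4}\right)^{2} = \frac{75625}{16}$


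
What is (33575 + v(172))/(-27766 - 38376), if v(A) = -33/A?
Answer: -5774867/11376424 ≈ -0.50762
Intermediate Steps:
(33575 + v(172))/(-27766 - 38376) = (33575 - 33/172)/(-27766 - 38376) = (33575 - 33*1/172)/(-66142) = (33575 - 33/172)*(-1/66142) = (5774867/172)*(-1/66142) = -5774867/11376424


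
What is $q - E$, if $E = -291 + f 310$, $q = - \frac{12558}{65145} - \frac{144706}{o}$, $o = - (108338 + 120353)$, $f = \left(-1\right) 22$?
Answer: $\frac{35315589227479}{4966025065} \approx 7111.4$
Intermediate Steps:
$f = -22$
$o = -228691$ ($o = \left(-1\right) 228691 = -228691$)
$q = \frac{2184990264}{4966025065}$ ($q = - \frac{12558}{65145} - \frac{144706}{-228691} = \left(-12558\right) \frac{1}{65145} - - \frac{144706}{228691} = - \frac{4186}{21715} + \frac{144706}{228691} = \frac{2184990264}{4966025065} \approx 0.43999$)
$E = -7111$ ($E = -291 - 6820 = -7111$)
$q - E = \frac{2184990264}{4966025065} - -7111 = \frac{2184990264}{4966025065} + 7111 = \frac{35315589227479}{4966025065}$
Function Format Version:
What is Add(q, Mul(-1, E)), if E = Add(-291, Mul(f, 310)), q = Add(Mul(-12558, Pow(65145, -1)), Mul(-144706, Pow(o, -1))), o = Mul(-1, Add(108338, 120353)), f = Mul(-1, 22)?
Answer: Rational(35315589227479, 4966025065) ≈ 7111.4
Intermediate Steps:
f = -22
o = -228691 (o = Mul(-1, 228691) = -228691)
q = Rational(2184990264, 4966025065) (q = Add(Mul(-12558, Pow(65145, -1)), Mul(-144706, Pow(-228691, -1))) = Add(Mul(-12558, Rational(1, 65145)), Mul(-144706, Rational(-1, 228691))) = Add(Rational(-4186, 21715), Rational(144706, 228691)) = Rational(2184990264, 4966025065) ≈ 0.43999)
E = -7111 (E = Add(-291, Mul(-22, 310)) = Add(-291, -6820) = -7111)
Add(q, Mul(-1, E)) = Add(Rational(2184990264, 4966025065), Mul(-1, -7111)) = Add(Rational(2184990264, 4966025065), 7111) = Rational(35315589227479, 4966025065)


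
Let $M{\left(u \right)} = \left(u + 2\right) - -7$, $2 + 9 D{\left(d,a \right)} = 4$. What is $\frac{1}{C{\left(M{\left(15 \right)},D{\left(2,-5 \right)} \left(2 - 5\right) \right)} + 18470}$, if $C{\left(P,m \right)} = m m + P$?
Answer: $\frac{9}{166450} \approx 5.407 \cdot 10^{-5}$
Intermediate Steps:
$D{\left(d,a \right)} = \frac{2}{9}$ ($D{\left(d,a \right)} = - \frac{2}{9} + \frac{1}{9} \cdot 4 = - \frac{2}{9} + \frac{4}{9} = \frac{2}{9}$)
$M{\left(u \right)} = 9 + u$ ($M{\left(u \right)} = \left(2 + u\right) + 7 = 9 + u$)
$C{\left(P,m \right)} = P + m^{2}$ ($C{\left(P,m \right)} = m^{2} + P = P + m^{2}$)
$\frac{1}{C{\left(M{\left(15 \right)},D{\left(2,-5 \right)} \left(2 - 5\right) \right)} + 18470} = \frac{1}{\left(\left(9 + 15\right) + \left(\frac{2 \left(2 - 5\right)}{9}\right)^{2}\right) + 18470} = \frac{1}{\left(24 + \left(\frac{2}{9} \left(-3\right)\right)^{2}\right) + 18470} = \frac{1}{\left(24 + \left(- \frac{2}{3}\right)^{2}\right) + 18470} = \frac{1}{\left(24 + \frac{4}{9}\right) + 18470} = \frac{1}{\frac{220}{9} + 18470} = \frac{1}{\frac{166450}{9}} = \frac{9}{166450}$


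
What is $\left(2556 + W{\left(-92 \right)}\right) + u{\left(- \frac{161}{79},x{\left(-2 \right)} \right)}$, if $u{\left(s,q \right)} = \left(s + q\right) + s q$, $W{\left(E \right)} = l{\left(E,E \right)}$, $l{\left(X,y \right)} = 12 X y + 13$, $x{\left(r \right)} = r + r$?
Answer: $\frac{8226990}{79} \approx 1.0414 \cdot 10^{5}$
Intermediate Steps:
$x{\left(r \right)} = 2 r$
$l{\left(X,y \right)} = 13 + 12 X y$ ($l{\left(X,y \right)} = 12 X y + 13 = 13 + 12 X y$)
$W{\left(E \right)} = 13 + 12 E^{2}$ ($W{\left(E \right)} = 13 + 12 E E = 13 + 12 E^{2}$)
$u{\left(s,q \right)} = q + s + q s$ ($u{\left(s,q \right)} = \left(q + s\right) + q s = q + s + q s$)
$\left(2556 + W{\left(-92 \right)}\right) + u{\left(- \frac{161}{79},x{\left(-2 \right)} \right)} = \left(2556 + \left(13 + 12 \left(-92\right)^{2}\right)\right) + \left(2 \left(-2\right) - \frac{161}{79} + 2 \left(-2\right) \left(- \frac{161}{79}\right)\right) = \left(2556 + \left(13 + 12 \cdot 8464\right)\right) - \left(\frac{477}{79} + 4 \left(-161\right) \frac{1}{79}\right) = \left(2556 + \left(13 + 101568\right)\right) - - \frac{167}{79} = \left(2556 + 101581\right) - - \frac{167}{79} = 104137 + \frac{167}{79} = \frac{8226990}{79}$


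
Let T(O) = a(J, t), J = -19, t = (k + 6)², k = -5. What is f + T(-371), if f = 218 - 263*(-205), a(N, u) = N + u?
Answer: 54115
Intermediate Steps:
t = 1 (t = (-5 + 6)² = 1² = 1)
T(O) = -18 (T(O) = -19 + 1 = -18)
f = 54133 (f = 218 + 53915 = 54133)
f + T(-371) = 54133 - 18 = 54115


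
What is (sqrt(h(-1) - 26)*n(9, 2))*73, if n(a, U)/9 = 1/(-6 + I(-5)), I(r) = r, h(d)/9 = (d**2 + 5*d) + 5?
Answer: -657*I*sqrt(17)/11 ≈ -246.26*I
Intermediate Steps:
h(d) = 45 + 9*d**2 + 45*d (h(d) = 9*((d**2 + 5*d) + 5) = 9*(5 + d**2 + 5*d) = 45 + 9*d**2 + 45*d)
n(a, U) = -9/11 (n(a, U) = 9/(-6 - 5) = 9/(-11) = 9*(-1/11) = -9/11)
(sqrt(h(-1) - 26)*n(9, 2))*73 = (sqrt((45 + 9*(-1)**2 + 45*(-1)) - 26)*(-9/11))*73 = (sqrt((45 + 9*1 - 45) - 26)*(-9/11))*73 = (sqrt((45 + 9 - 45) - 26)*(-9/11))*73 = (sqrt(9 - 26)*(-9/11))*73 = (sqrt(-17)*(-9/11))*73 = ((I*sqrt(17))*(-9/11))*73 = -9*I*sqrt(17)/11*73 = -657*I*sqrt(17)/11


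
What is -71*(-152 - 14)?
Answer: 11786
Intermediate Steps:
-71*(-152 - 14) = -71*(-166) = 11786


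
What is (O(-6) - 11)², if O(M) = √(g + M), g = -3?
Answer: 112 - 66*I ≈ 112.0 - 66.0*I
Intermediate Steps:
O(M) = √(-3 + M)
(O(-6) - 11)² = (√(-3 - 6) - 11)² = (√(-9) - 11)² = (3*I - 11)² = (-11 + 3*I)²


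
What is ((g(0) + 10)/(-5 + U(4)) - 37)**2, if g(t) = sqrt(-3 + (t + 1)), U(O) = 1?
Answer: (158 + I*sqrt(2))**2/16 ≈ 1560.1 + 27.931*I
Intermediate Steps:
g(t) = sqrt(-2 + t) (g(t) = sqrt(-3 + (1 + t)) = sqrt(-2 + t))
((g(0) + 10)/(-5 + U(4)) - 37)**2 = ((sqrt(-2 + 0) + 10)/(-5 + 1) - 37)**2 = ((sqrt(-2) + 10)/(-4) - 37)**2 = ((I*sqrt(2) + 10)*(-1/4) - 37)**2 = ((10 + I*sqrt(2))*(-1/4) - 37)**2 = ((-5/2 - I*sqrt(2)/4) - 37)**2 = (-79/2 - I*sqrt(2)/4)**2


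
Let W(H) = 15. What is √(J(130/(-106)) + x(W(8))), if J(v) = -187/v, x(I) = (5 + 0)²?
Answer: 4*√46865/65 ≈ 13.322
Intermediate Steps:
x(I) = 25 (x(I) = 5² = 25)
√(J(130/(-106)) + x(W(8))) = √(-187/(130/(-106)) + 25) = √(-187/(130*(-1/106)) + 25) = √(-187/(-65/53) + 25) = √(-187*(-53/65) + 25) = √(9911/65 + 25) = √(11536/65) = 4*√46865/65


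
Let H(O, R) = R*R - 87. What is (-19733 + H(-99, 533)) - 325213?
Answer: -60944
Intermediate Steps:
H(O, R) = -87 + R**2 (H(O, R) = R**2 - 87 = -87 + R**2)
(-19733 + H(-99, 533)) - 325213 = (-19733 + (-87 + 533**2)) - 325213 = (-19733 + (-87 + 284089)) - 325213 = (-19733 + 284002) - 325213 = 264269 - 325213 = -60944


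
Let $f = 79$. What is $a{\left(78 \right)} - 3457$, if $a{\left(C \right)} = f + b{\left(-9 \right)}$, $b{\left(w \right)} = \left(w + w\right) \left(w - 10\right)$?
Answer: $-3036$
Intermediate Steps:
$b{\left(w \right)} = 2 w \left(-10 + w\right)$
$a{\left(C \right)} = 421$ ($a{\left(C \right)} = 79 + 2 \left(-9\right) \left(-10 - 9\right) = 79 + 2 \left(-9\right) \left(-19\right) = 79 + 342 = 421$)
$a{\left(78 \right)} - 3457 = 421 - 3457 = -3036$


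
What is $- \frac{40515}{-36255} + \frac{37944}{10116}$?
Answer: $\frac{3306499}{679177} \approx 4.8684$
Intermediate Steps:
$- \frac{40515}{-36255} + \frac{37944}{10116} = \left(-40515\right) \left(- \frac{1}{36255}\right) + 37944 \cdot \frac{1}{10116} = \frac{2701}{2417} + \frac{1054}{281} = \frac{3306499}{679177}$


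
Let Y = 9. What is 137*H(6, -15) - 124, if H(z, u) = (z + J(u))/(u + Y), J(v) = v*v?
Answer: -10797/2 ≈ -5398.5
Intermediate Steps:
J(v) = v²
H(z, u) = (z + u²)/(9 + u) (H(z, u) = (z + u²)/(u + 9) = (z + u²)/(9 + u))
137*H(6, -15) - 124 = 137*((6 + (-15)²)/(9 - 15)) - 124 = 137*((6 + 225)/(-6)) - 124 = 137*(-⅙*231) - 124 = 137*(-77/2) - 124 = -10549/2 - 124 = -10797/2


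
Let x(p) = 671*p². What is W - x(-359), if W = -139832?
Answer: -86618983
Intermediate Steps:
W - x(-359) = -139832 - 671*(-359)² = -139832 - 671*128881 = -139832 - 1*86479151 = -139832 - 86479151 = -86618983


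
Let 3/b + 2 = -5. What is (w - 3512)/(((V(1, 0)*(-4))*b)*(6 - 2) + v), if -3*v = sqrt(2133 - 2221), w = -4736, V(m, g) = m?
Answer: -3117744/3131 - 303114*I*sqrt(22)/3131 ≈ -995.77 - 454.08*I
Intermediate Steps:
b = -3/7 (b = 3/(-2 - 5) = 3/(-7) = 3*(-1/7) = -3/7 ≈ -0.42857)
v = -2*I*sqrt(22)/3 (v = -sqrt(2133 - 2221)/3 = -2*I*sqrt(22)/3 ≈ -3.1269*I)
(w - 3512)/(((V(1, 0)*(-4))*b)*(6 - 2) + v) = (-4736 - 3512)/(((1*(-4))*(-3/7))*(6 - 2) - 2*I*sqrt(22)/3) = -8248/(-4*(-3/7)*4 - 2*I*sqrt(22)/3) = -8248/((12/7)*4 - 2*I*sqrt(22)/3) = -8248/(48/7 - 2*I*sqrt(22)/3)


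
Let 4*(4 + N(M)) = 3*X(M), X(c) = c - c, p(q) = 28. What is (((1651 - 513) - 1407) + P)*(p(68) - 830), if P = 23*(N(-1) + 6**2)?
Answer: -374534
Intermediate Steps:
X(c) = 0
N(M) = -4 (N(M) = -4 + (3*0)/4 = -4 + (1/4)*0 = -4 + 0 = -4)
P = 736 (P = 23*(-4 + 6**2) = 23*(-4 + 36) = 23*32 = 736)
(((1651 - 513) - 1407) + P)*(p(68) - 830) = (((1651 - 513) - 1407) + 736)*(28 - 830) = ((1138 - 1407) + 736)*(-802) = (-269 + 736)*(-802) = 467*(-802) = -374534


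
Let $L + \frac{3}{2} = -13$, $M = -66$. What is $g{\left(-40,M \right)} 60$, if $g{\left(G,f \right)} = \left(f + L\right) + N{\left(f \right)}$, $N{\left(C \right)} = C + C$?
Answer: $-12750$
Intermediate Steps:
$L = - \frac{29}{2}$ ($L = - \frac{3}{2} - 13 = - \frac{29}{2} \approx -14.5$)
$N{\left(C \right)} = 2 C$
$g{\left(G,f \right)} = - \frac{29}{2} + 3 f$ ($g{\left(G,f \right)} = \left(f - \frac{29}{2}\right) + 2 f = \left(- \frac{29}{2} + f\right) + 2 f = - \frac{29}{2} + 3 f$)
$g{\left(-40,M \right)} 60 = \left(- \frac{29}{2} + 3 \left(-66\right)\right) 60 = \left(- \frac{29}{2} - 198\right) 60 = \left(- \frac{425}{2}\right) 60 = -12750$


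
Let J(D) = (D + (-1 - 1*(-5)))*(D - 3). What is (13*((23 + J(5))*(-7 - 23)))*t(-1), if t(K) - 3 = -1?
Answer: -31980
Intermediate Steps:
t(K) = 2 (t(K) = 3 - 1 = 2)
J(D) = (-3 + D)*(4 + D) (J(D) = (D + (-1 + 5))*(-3 + D) = (D + 4)*(-3 + D) = (4 + D)*(-3 + D) = (-3 + D)*(4 + D))
(13*((23 + J(5))*(-7 - 23)))*t(-1) = (13*((23 + (-12 + 5 + 5²))*(-7 - 23)))*2 = (13*((23 + (-12 + 5 + 25))*(-30)))*2 = (13*((23 + 18)*(-30)))*2 = (13*(41*(-30)))*2 = (13*(-1230))*2 = -15990*2 = -31980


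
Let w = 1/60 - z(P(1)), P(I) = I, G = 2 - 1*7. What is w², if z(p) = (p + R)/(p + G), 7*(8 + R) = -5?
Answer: 644809/176400 ≈ 3.6554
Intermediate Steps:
G = -5 (G = 2 - 7 = -5)
R = -61/7 (R = -8 + (⅐)*(-5) = -8 - 5/7 = -61/7 ≈ -8.7143)
z(p) = (-61/7 + p)/(-5 + p) (z(p) = (p - 61/7)/(p - 5) = (-61/7 + p)/(-5 + p))
w = -803/420 (w = 1/60 - (-61/7 + 1)/(-5 + 1) = 1/60 - (-54)/((-4)*7) = 1/60 - (-1)*(-54)/(4*7) = 1/60 - 1*27/14 = 1/60 - 27/14 = -803/420 ≈ -1.9119)
w² = (-803/420)² = 644809/176400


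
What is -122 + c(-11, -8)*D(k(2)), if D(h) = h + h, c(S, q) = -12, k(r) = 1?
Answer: -146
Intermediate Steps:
D(h) = 2*h
-122 + c(-11, -8)*D(k(2)) = -122 - 24 = -146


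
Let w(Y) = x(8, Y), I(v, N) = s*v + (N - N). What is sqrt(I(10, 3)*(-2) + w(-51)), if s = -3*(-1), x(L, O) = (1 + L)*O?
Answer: I*sqrt(519) ≈ 22.782*I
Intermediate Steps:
x(L, O) = O*(1 + L)
s = 3
I(v, N) = 3*v (I(v, N) = 3*v + (N - N) = 3*v + 0 = 3*v)
w(Y) = 9*Y (w(Y) = Y*(1 + 8) = Y*9 = 9*Y)
sqrt(I(10, 3)*(-2) + w(-51)) = sqrt((3*10)*(-2) + 9*(-51)) = sqrt(30*(-2) - 459) = sqrt(-60 - 459) = sqrt(-519) = I*sqrt(519)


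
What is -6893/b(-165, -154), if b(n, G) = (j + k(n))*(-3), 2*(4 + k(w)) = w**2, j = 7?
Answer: 13786/81693 ≈ 0.16875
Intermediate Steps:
k(w) = -4 + w**2/2
b(n, G) = -9 - 3*n**2/2 (b(n, G) = (7 + (-4 + n**2/2))*(-3) = (3 + n**2/2)*(-3) = -9 - 3*n**2/2)
-6893/b(-165, -154) = -6893/(-9 - 3/2*(-165)**2) = -6893/(-9 - 3/2*27225) = -6893/(-9 - 81675/2) = -6893/(-81693/2) = -6893*(-2/81693) = 13786/81693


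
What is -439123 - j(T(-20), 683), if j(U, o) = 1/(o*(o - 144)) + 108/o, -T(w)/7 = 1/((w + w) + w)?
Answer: -161657482064/368137 ≈ -4.3912e+5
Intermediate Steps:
T(w) = -7/(3*w) (T(w) = -7/((w + w) + w) = -7/(2*w + w) = -7*1/(3*w) = -7/(3*w))
j(U, o) = 108/o + 1/(o*(-144 + o)) (j(U, o) = 1/(o*(-144 + o)) + 108/o = 108/o + 1/(o*(-144 + o)))
-439123 - j(T(-20), 683) = -439123 - (-15551 + 108*683)/(683*(-144 + 683)) = -439123 - (-15551 + 73764)/(683*539) = -439123 - 58213/(683*539) = -439123 - 1*58213/368137 = -439123 - 58213/368137 = -161657482064/368137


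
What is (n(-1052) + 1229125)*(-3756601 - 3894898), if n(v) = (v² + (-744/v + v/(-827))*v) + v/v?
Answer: -14767465131817582/827 ≈ -1.7857e+13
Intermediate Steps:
n(v) = 1 + v² + v*(-744/v - v/827) (n(v) = (v² + (-744/v + v*(-1/827))*v) + 1 = (v² + (-744/v - v/827)*v) + 1 = (v² + v*(-744/v - v/827)) + 1 = 1 + v² + v*(-744/v - v/827))
(n(-1052) + 1229125)*(-3756601 - 3894898) = ((-743 + (826/827)*(-1052)²) + 1229125)*(-3756601 - 3894898) = ((-743 + (826/827)*1106704) + 1229125)*(-7651499) = ((-743 + 914137504/827) + 1229125)*(-7651499) = (913523043/827 + 1229125)*(-7651499) = (1930009418/827)*(-7651499) = -14767465131817582/827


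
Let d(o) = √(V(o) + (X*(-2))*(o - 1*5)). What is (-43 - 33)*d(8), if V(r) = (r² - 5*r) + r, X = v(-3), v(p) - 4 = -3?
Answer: -76*√26 ≈ -387.53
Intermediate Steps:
v(p) = 1 (v(p) = 4 - 3 = 1)
X = 1
V(r) = r² - 4*r
d(o) = √(10 - 2*o + o*(-4 + o)) (d(o) = √(o*(-4 + o) + (1*(-2))*(o - 1*5)) = √(o*(-4 + o) - 2*(o - 5)) = √(o*(-4 + o) - 2*(-5 + o)) = √(o*(-4 + o) + (10 - 2*o)) = √(10 - 2*o + o*(-4 + o)))
(-43 - 33)*d(8) = (-43 - 33)*√(10 + 8² - 6*8) = -76*√(10 + 64 - 48) = -76*√26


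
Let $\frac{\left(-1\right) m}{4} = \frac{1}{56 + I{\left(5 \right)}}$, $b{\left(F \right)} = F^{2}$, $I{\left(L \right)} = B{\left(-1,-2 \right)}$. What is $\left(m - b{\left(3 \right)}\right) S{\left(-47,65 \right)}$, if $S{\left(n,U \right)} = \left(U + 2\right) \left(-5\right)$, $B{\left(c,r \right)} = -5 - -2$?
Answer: $\frac{161135}{53} \approx 3040.3$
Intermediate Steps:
$B{\left(c,r \right)} = -3$ ($B{\left(c,r \right)} = -5 + 2 = -3$)
$I{\left(L \right)} = -3$
$S{\left(n,U \right)} = -10 - 5 U$ ($S{\left(n,U \right)} = \left(2 + U\right) \left(-5\right) = -10 - 5 U$)
$m = - \frac{4}{53}$ ($m = - \frac{4}{56 - 3} = - \frac{4}{53} \approx -0.075472$)
$\left(m - b{\left(3 \right)}\right) S{\left(-47,65 \right)} = \left(- \frac{4}{53} - 3^{2}\right) \left(-10 - 325\right) = \left(- \frac{4}{53} - 9\right) \left(-10 - 325\right) = \left(- \frac{4}{53} - 9\right) \left(-335\right) = \left(- \frac{481}{53}\right) \left(-335\right) = \frac{161135}{53}$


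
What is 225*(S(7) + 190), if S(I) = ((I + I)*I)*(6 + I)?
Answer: 329400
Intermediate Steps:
S(I) = 2*I**2*(6 + I) (S(I) = ((2*I)*I)*(6 + I) = (2*I**2)*(6 + I) = 2*I**2*(6 + I))
225*(S(7) + 190) = 225*(2*7**2*(6 + 7) + 190) = 225*(2*49*13 + 190) = 225*(1274 + 190) = 225*1464 = 329400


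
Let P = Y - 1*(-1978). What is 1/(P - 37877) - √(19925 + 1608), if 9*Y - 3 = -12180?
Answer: -1/37252 - √21533 ≈ -146.74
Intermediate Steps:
Y = -1353 (Y = ⅓ + (⅑)*(-12180) = ⅓ - 4060/3 = -1353)
P = 625 (P = -1353 - 1*(-1978) = -1353 + 1978 = 625)
1/(P - 37877) - √(19925 + 1608) = 1/(625 - 37877) - √(19925 + 1608) = 1/(-37252) - √21533 = -1/37252 - √21533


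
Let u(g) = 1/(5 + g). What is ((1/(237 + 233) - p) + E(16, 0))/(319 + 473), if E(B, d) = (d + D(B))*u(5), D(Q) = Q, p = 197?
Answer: -91837/372240 ≈ -0.24671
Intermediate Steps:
E(B, d) = B/10 + d/10 (E(B, d) = (d + B)/(5 + 5) = (B + d)/10 = (B + d)*(⅒) = B/10 + d/10)
((1/(237 + 233) - p) + E(16, 0))/(319 + 473) = ((1/(237 + 233) - 1*197) + ((⅒)*16 + (⅒)*0))/(319 + 473) = ((1/470 - 197) + (8/5 + 0))/792 = ((1/470 - 197) + 8/5)*(1/792) = (-92589/470 + 8/5)*(1/792) = -91837/470*1/792 = -91837/372240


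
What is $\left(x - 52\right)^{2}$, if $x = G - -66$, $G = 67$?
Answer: $6561$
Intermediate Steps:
$x = 133$ ($x = 67 - -66 = 67 + 66 = 133$)
$\left(x - 52\right)^{2} = \left(133 - 52\right)^{2} = 81^{2} = 6561$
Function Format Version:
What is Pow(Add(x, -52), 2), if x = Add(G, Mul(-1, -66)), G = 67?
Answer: 6561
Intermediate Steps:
x = 133 (x = Add(67, Mul(-1, -66)) = Add(67, 66) = 133)
Pow(Add(x, -52), 2) = Pow(Add(133, -52), 2) = Pow(81, 2) = 6561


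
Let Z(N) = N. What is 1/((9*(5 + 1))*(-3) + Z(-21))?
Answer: -1/183 ≈ -0.0054645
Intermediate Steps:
1/((9*(5 + 1))*(-3) + Z(-21)) = 1/((9*(5 + 1))*(-3) - 21) = 1/((9*6)*(-3) - 21) = 1/(54*(-3) - 21) = 1/(-162 - 21) = 1/(-183) = -1/183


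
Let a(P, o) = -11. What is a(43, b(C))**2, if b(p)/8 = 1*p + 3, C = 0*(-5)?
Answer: 121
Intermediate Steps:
C = 0
b(p) = 24 + 8*p (b(p) = 8*(1*p + 3) = 8*(p + 3) = 8*(3 + p) = 24 + 8*p)
a(43, b(C))**2 = (-11)**2 = 121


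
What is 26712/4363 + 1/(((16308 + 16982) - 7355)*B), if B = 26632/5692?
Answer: 4612506952309/753382028490 ≈ 6.1224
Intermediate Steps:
B = 6658/1423 (B = 26632*(1/5692) = 6658/1423 ≈ 4.6788)
26712/4363 + 1/(((16308 + 16982) - 7355)*B) = 26712/4363 + 1/(((16308 + 16982) - 7355)*(6658/1423)) = 26712*(1/4363) + (1423/6658)/(33290 - 7355) = 26712/4363 + (1423/6658)/25935 = 26712/4363 + (1/25935)*(1423/6658) = 26712/4363 + 1423/172675230 = 4612506952309/753382028490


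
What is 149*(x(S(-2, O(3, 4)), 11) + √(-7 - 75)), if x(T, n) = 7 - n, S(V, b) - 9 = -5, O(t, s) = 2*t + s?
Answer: -596 + 149*I*√82 ≈ -596.0 + 1349.3*I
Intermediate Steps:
O(t, s) = s + 2*t
S(V, b) = 4 (S(V, b) = 9 - 5 = 4)
149*(x(S(-2, O(3, 4)), 11) + √(-7 - 75)) = 149*((7 - 1*11) + √(-7 - 75)) = 149*((7 - 11) + √(-82)) = 149*(-4 + I*√82) = -596 + 149*I*√82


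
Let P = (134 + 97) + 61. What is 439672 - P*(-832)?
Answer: 682616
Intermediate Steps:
P = 292 (P = 231 + 61 = 292)
439672 - P*(-832) = 439672 - 292*(-832) = 439672 - 1*(-242944) = 439672 + 242944 = 682616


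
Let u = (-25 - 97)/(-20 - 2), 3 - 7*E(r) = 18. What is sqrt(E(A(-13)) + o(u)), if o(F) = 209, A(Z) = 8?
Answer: 2*sqrt(2534)/7 ≈ 14.383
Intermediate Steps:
E(r) = -15/7 (E(r) = 3/7 - 1/7*18 = 3/7 - 18/7 = -15/7)
u = 61/11 (u = -122/(-22) = -122*(-1/22) = 61/11 ≈ 5.5455)
sqrt(E(A(-13)) + o(u)) = sqrt(-15/7 + 209) = sqrt(1448/7) = 2*sqrt(2534)/7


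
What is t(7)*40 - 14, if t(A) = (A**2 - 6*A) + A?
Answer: 546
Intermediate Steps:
t(A) = A**2 - 5*A
t(7)*40 - 14 = (7*(-5 + 7))*40 - 14 = (7*2)*40 - 14 = 14*40 - 14 = 560 - 14 = 546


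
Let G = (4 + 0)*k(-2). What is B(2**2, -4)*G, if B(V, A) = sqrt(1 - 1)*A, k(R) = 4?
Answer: 0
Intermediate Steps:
B(V, A) = 0 (B(V, A) = sqrt(0)*A = 0*A = 0)
G = 16 (G = (4 + 0)*4 = 4*4 = 16)
B(2**2, -4)*G = 0*16 = 0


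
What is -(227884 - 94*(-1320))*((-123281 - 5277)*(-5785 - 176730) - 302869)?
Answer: -8258293411773964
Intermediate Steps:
-(227884 - 94*(-1320))*((-123281 - 5277)*(-5785 - 176730) - 302869) = -(227884 + 124080)*(-128558*(-182515) - 302869) = -351964*(23463763370 - 302869) = -351964*23463460501 = -1*8258293411773964 = -8258293411773964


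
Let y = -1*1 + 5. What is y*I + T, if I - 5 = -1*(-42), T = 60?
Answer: 248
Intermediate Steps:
y = 4 (y = -1 + 5 = 4)
I = 47 (I = 5 - 1*(-42) = 5 + 42 = 47)
y*I + T = 4*47 + 60 = 188 + 60 = 248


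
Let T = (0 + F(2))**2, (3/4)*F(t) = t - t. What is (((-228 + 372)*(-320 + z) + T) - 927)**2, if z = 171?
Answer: 500998689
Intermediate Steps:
F(t) = 0 (F(t) = 4*(t - t)/3 = (4/3)*0 = 0)
T = 0 (T = (0 + 0)**2 = 0**2 = 0)
(((-228 + 372)*(-320 + z) + T) - 927)**2 = (((-228 + 372)*(-320 + 171) + 0) - 927)**2 = ((144*(-149) + 0) - 927)**2 = ((-21456 + 0) - 927)**2 = (-21456 - 927)**2 = (-22383)**2 = 500998689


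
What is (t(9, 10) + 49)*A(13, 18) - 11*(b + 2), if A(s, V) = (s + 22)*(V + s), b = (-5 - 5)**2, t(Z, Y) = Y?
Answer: 62893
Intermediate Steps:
b = 100 (b = (-10)**2 = 100)
A(s, V) = (22 + s)*(V + s)
(t(9, 10) + 49)*A(13, 18) - 11*(b + 2) = (10 + 49)*(13**2 + 22*18 + 22*13 + 18*13) - 11*(100 + 2) = 59*(169 + 396 + 286 + 234) - 11*102 = 59*1085 - 1122 = 64015 - 1122 = 62893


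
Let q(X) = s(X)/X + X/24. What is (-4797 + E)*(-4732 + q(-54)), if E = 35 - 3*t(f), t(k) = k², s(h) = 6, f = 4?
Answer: 409900985/18 ≈ 2.2772e+7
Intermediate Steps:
q(X) = 6/X + X/24
E = -13 (E = 35 - 3*4² = 35 - 3*16 = 35 - 48 = -13)
(-4797 + E)*(-4732 + q(-54)) = (-4797 - 13)*(-4732 + (6/(-54) + (1/24)*(-54))) = -4810*(-4732 + (6*(-1/54) - 9/4)) = -4810*(-4732 + (-⅑ - 9/4)) = -4810*(-4732 - 85/36) = -4810*(-170437/36) = 409900985/18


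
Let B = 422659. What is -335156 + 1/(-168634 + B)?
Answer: -85138002899/254025 ≈ -3.3516e+5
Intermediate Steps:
-335156 + 1/(-168634 + B) = -335156 + 1/(-168634 + 422659) = -335156 + 1/254025 = -85138002899/254025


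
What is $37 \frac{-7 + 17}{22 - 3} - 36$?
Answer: $- \frac{314}{19} \approx -16.526$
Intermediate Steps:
$37 \frac{-7 + 17}{22 - 3} - 36 = 37 \cdot \frac{10}{19} - 36 = \frac{370}{19} - 36 = - \frac{314}{19}$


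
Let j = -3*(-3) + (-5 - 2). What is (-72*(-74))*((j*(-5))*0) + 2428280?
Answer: 2428280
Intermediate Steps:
j = 2 (j = 9 - 7 = 2)
(-72*(-74))*((j*(-5))*0) + 2428280 = (-72*(-74))*((2*(-5))*0) + 2428280 = 5328*(-10*0) + 2428280 = 5328*0 + 2428280 = 0 + 2428280 = 2428280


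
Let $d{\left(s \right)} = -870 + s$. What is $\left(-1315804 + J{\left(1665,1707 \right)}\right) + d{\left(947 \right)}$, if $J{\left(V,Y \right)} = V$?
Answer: $-1314062$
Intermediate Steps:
$\left(-1315804 + J{\left(1665,1707 \right)}\right) + d{\left(947 \right)} = \left(-1315804 + 1665\right) + \left(-870 + 947\right) = -1314139 + 77 = -1314062$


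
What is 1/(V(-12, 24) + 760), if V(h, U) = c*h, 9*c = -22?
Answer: 3/2368 ≈ 0.0012669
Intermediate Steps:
c = -22/9 (c = (⅑)*(-22) = -22/9 ≈ -2.4444)
V(h, U) = -22*h/9
1/(V(-12, 24) + 760) = 1/(-22/9*(-12) + 760) = 1/(88/3 + 760) = 1/(2368/3) = 3/2368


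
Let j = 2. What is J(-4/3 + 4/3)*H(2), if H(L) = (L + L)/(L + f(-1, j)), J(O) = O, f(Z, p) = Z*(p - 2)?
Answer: 0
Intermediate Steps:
f(Z, p) = Z*(-2 + p)
H(L) = 2 (H(L) = (L + L)/(L - (-2 + 2)) = (2*L)/(L - 1*0) = (2*L)/(L + 0) = (2*L)/L = 2)
J(-4/3 + 4/3)*H(2) = (-4/3 + 4/3)*2 = 0*2 = 0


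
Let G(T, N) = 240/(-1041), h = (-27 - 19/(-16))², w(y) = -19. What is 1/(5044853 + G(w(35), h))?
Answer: 347/1750563911 ≈ 1.9822e-7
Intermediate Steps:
h = 170569/256 (h = (-27 - 19*(-1/16))² = (-27 + 19/16)² = (-413/16)² = 170569/256 ≈ 666.29)
G(T, N) = -80/347 (G(T, N) = 240*(-1/1041) = -80/347)
1/(5044853 + G(w(35), h)) = 1/(5044853 - 80/347) = 1/(1750563911/347) = 347/1750563911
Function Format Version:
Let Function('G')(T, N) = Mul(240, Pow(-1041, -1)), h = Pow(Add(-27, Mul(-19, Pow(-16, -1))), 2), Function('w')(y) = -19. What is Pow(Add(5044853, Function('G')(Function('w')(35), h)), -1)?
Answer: Rational(347, 1750563911) ≈ 1.9822e-7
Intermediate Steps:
h = Rational(170569, 256) (h = Pow(Add(-27, Mul(-19, Rational(-1, 16))), 2) = Pow(Add(-27, Rational(19, 16)), 2) = Pow(Rational(-413, 16), 2) = Rational(170569, 256) ≈ 666.29)
Function('G')(T, N) = Rational(-80, 347) (Function('G')(T, N) = Mul(240, Rational(-1, 1041)) = Rational(-80, 347))
Pow(Add(5044853, Function('G')(Function('w')(35), h)), -1) = Pow(Add(5044853, Rational(-80, 347)), -1) = Pow(Rational(1750563911, 347), -1) = Rational(347, 1750563911)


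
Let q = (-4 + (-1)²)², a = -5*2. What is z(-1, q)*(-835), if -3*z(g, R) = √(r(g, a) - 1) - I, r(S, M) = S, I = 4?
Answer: -3340/3 + 835*I*√2/3 ≈ -1113.3 + 393.62*I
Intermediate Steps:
a = -10
q = 9 (q = (-4 + 1)² = (-3)² = 9)
z(g, R) = 4/3 - √(-1 + g)/3 (z(g, R) = -(√(g - 1) - 1*4)/3 = -(√(-1 + g) - 4)/3 = -(-4 + √(-1 + g))/3 = 4/3 - √(-1 + g)/3)
z(-1, q)*(-835) = (4/3 - √(-1 - 1)/3)*(-835) = (4/3 - I*√2/3)*(-835) = -3340/3 + 835*I*√2/3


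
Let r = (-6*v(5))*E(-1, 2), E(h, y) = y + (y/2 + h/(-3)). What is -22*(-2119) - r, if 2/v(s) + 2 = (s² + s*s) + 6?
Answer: 1258706/27 ≈ 46619.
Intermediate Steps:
E(h, y) = -h/3 + 3*y/2 (E(h, y) = y + (y*(½) + h*(-⅓)) = y + (y/2 - h/3) = -h/3 + 3*y/2)
v(s) = 2/(4 + 2*s²) (v(s) = 2/(-2 + ((s² + s*s) + 6)) = 2/(-2 + ((s² + s²) + 6)) = 2/(-2 + (2*s² + 6)) = 2/(-2 + (6 + 2*s²)) = 2/(4 + 2*s²))
r = -20/27 (r = (-6/(2 + 5²))*(-⅓*(-1) + (3/2)*2) = (-6/(2 + 25))*(⅓ + 3) = -6/27*(10/3) = -6*1/27*(10/3) = -2/9*10/3 = -20/27 ≈ -0.74074)
-22*(-2119) - r = -22*(-2119) - 1*(-20/27) = 46618 + 20/27 = 1258706/27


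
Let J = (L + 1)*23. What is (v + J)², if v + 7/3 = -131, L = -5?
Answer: 456976/9 ≈ 50775.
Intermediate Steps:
v = -400/3 (v = -7/3 - 131 = -400/3 ≈ -133.33)
J = -92 (J = (-5 + 1)*23 = -4*23 = -92)
(v + J)² = (-400/3 - 92)² = (-676/3)² = 456976/9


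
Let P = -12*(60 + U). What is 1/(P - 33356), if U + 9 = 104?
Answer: -1/35216 ≈ -2.8396e-5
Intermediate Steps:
U = 95 (U = -9 + 104 = 95)
P = -1860 (P = -12*(60 + 95) = -12*155 = -1860)
1/(P - 33356) = 1/(-1860 - 33356) = 1/(-35216) = -1/35216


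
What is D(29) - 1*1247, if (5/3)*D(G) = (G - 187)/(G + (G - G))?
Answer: -181289/145 ≈ -1250.3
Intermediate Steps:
D(G) = 3*(-187 + G)/(5*G) (D(G) = 3*((G - 187)/(G + (G - G)))/5 = 3*((-187 + G)/(G + 0))/5 = 3*((-187 + G)/G)/5 = 3*(-187 + G)/(5*G))
D(29) - 1*1247 = (⅗)*(-187 + 29)/29 - 1*1247 = (⅗)*(1/29)*(-158) - 1247 = -474/145 - 1247 = -181289/145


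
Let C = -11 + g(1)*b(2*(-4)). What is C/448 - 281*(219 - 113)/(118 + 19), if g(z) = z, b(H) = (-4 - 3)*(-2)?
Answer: -13343717/61376 ≈ -217.41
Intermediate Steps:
b(H) = 14 (b(H) = -7*(-2) = 14)
C = 3 (C = -11 + 1*14 = -11 + 14 = 3)
C/448 - 281*(219 - 113)/(118 + 19) = 3/448 - 281*(219 - 113)/(118 + 19) = 3*(1/448) - 281/(137/106) = 3/448 - 281/(137*(1/106)) = 3/448 - 281/137/106 = 3/448 - 281*106/137 = 3/448 - 29786/137 = -13343717/61376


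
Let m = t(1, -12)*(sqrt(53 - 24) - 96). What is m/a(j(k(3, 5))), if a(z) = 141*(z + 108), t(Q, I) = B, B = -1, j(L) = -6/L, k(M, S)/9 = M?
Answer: 144/22795 - 3*sqrt(29)/45590 ≈ 0.0059628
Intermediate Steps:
k(M, S) = 9*M
t(Q, I) = -1
a(z) = 15228 + 141*z (a(z) = 141*(108 + z) = 15228 + 141*z)
m = 96 - sqrt(29) (m = -(sqrt(53 - 24) - 96) = -(sqrt(29) - 96) = -(-96 + sqrt(29)) = 96 - sqrt(29) ≈ 90.615)
m/a(j(k(3, 5))) = (96 - sqrt(29))/(15228 + 141*(-6/(9*3))) = (96 - sqrt(29))/(15228 + 141*(-6/27)) = (96 - sqrt(29))/(15228 + 141*(-6*1/27)) = (96 - sqrt(29))/(15228 + 141*(-2/9)) = (96 - sqrt(29))/(15228 - 94/3) = (96 - sqrt(29))/(45590/3) = (96 - sqrt(29))*(3/45590) = 144/22795 - 3*sqrt(29)/45590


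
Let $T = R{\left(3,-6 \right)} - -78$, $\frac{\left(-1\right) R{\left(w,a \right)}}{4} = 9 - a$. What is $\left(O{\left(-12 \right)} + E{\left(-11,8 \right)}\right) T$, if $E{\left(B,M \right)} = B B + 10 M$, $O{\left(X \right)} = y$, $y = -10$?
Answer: $3438$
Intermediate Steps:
$R{\left(w,a \right)} = -36 + 4 a$ ($R{\left(w,a \right)} = - 4 \left(9 - a\right) = -36 + 4 a$)
$T = 18$ ($T = \left(-36 + 4 \left(-6\right)\right) - -78 = \left(-36 - 24\right) + 78 = -60 + 78 = 18$)
$O{\left(X \right)} = -10$
$E{\left(B,M \right)} = B^{2} + 10 M$
$\left(O{\left(-12 \right)} + E{\left(-11,8 \right)}\right) T = \left(-10 + \left(\left(-11\right)^{2} + 10 \cdot 8\right)\right) 18 = \left(-10 + \left(121 + 80\right)\right) 18 = \left(-10 + 201\right) 18 = 191 \cdot 18 = 3438$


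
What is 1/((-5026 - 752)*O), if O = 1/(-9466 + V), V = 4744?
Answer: 787/963 ≈ 0.81724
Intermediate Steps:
O = -1/4722 (O = 1/(-9466 + 4744) = 1/(-4722) = -1/4722 ≈ -0.00021177)
1/((-5026 - 752)*O) = 1/((-5026 - 752)*(-1/4722)) = -4722/(-5778) = -1/5778*(-4722) = 787/963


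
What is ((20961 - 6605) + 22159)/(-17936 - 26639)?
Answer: -7303/8915 ≈ -0.81918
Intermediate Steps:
((20961 - 6605) + 22159)/(-17936 - 26639) = (14356 + 22159)/(-44575) = 36515*(-1/44575) = -7303/8915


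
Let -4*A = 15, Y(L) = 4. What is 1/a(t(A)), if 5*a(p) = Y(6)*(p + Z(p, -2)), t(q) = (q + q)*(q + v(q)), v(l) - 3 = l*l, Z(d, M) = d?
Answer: -4/639 ≈ -0.0062598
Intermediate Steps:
v(l) = 3 + l² (v(l) = 3 + l*l = 3 + l²)
A = -15/4 (A = -¼*15 = -15/4 ≈ -3.7500)
t(q) = 2*q*(3 + q + q²) (t(q) = (q + q)*(q + (3 + q²)) = (2*q)*(3 + q + q²) = 2*q*(3 + q + q²))
a(p) = 8*p/5 (a(p) = (4*(p + p))/5 = (4*(2*p))/5 = (8*p)/5 = 8*p/5)
1/a(t(A)) = 1/(8*(2*(-15/4)*(3 - 15/4 + (-15/4)²))/5) = 1/(8*(2*(-15/4)*(3 - 15/4 + 225/16))/5) = 1/(8*(2*(-15/4)*(213/16))/5) = 1/((8/5)*(-3195/32)) = 1/(-639/4) = -4/639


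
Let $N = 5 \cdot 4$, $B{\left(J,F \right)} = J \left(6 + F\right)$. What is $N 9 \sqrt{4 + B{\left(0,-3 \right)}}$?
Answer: $360$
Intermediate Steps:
$N = 20$
$N 9 \sqrt{4 + B{\left(0,-3 \right)}} = 20 \cdot 9 \sqrt{4 + 0 \left(6 - 3\right)} = 180 \sqrt{4 + 0 \cdot 3} = 180 \sqrt{4 + 0} = 180 \sqrt{4} = 180 \cdot 2 = 360$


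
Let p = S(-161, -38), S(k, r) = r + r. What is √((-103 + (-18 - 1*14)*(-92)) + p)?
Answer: √2765 ≈ 52.583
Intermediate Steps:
S(k, r) = 2*r
p = -76 (p = 2*(-38) = -76)
√((-103 + (-18 - 1*14)*(-92)) + p) = √((-103 + (-18 - 1*14)*(-92)) - 76) = √((-103 + (-18 - 14)*(-92)) - 76) = √((-103 - 32*(-92)) - 76) = √((-103 + 2944) - 76) = √(2841 - 76) = √2765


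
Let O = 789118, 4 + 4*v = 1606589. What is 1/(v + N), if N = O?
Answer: 4/4763057 ≈ 8.3980e-7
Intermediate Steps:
v = 1606585/4 (v = -1 + (1/4)*1606589 = -1 + 1606589/4 = 1606585/4 ≈ 4.0165e+5)
N = 789118
1/(v + N) = 1/(1606585/4 + 789118) = 1/(4763057/4) = 4/4763057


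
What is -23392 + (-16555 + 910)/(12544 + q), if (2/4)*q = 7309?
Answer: -211796383/9054 ≈ -23393.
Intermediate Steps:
q = 14618 (q = 2*7309 = 14618)
-23392 + (-16555 + 910)/(12544 + q) = -23392 + (-16555 + 910)/(12544 + 14618) = -23392 - 15645/27162 = -23392 - 15645*1/27162 = -23392 - 5215/9054 = -211796383/9054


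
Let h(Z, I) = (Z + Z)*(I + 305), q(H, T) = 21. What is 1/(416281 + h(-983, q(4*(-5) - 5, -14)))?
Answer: -1/224635 ≈ -4.4517e-6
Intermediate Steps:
h(Z, I) = 2*Z*(305 + I) (h(Z, I) = (2*Z)*(305 + I) = 2*Z*(305 + I))
1/(416281 + h(-983, q(4*(-5) - 5, -14))) = 1/(416281 + 2*(-983)*(305 + 21)) = 1/(416281 + 2*(-983)*326) = 1/(416281 - 640916) = 1/(-224635) = -1/224635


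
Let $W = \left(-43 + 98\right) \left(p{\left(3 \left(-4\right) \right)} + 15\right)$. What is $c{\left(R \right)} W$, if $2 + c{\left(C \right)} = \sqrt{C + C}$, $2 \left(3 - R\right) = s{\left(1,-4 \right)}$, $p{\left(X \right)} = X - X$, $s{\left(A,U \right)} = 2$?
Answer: $0$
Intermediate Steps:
$p{\left(X \right)} = 0$
$R = 2$ ($R = 3 - 1 = 2$)
$c{\left(C \right)} = -2 + \sqrt{2} \sqrt{C}$ ($c{\left(C \right)} = -2 + \sqrt{C + C} = -2 + \sqrt{2 C} = -2 + \sqrt{2} \sqrt{C}$)
$W = 825$ ($W = \left(-43 + 98\right) \left(0 + 15\right) = 55 \cdot 15 = 825$)
$c{\left(R \right)} W = \left(-2 + \sqrt{2} \sqrt{2}\right) 825 = \left(-2 + 2\right) 825 = 0 \cdot 825 = 0$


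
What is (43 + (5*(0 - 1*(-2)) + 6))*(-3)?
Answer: -177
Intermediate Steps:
(43 + (5*(0 - 1*(-2)) + 6))*(-3) = (43 + (5*(0 + 2) + 6))*(-3) = (43 + (5*2 + 6))*(-3) = (43 + (10 + 6))*(-3) = (43 + 16)*(-3) = 59*(-3) = -177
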